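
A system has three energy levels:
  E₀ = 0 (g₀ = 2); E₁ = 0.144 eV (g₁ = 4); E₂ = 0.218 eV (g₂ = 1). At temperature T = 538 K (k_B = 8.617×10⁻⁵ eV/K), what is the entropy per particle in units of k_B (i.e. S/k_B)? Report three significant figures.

1.06

k_BT = 8.617×10⁻⁵ × 538 K = 0.046359 eV.
Eᵢ/kT = 0, 3.1062, 4.7024.
Z = Σ gᵢe^(−Eᵢ/kT) = 2·e^(−0) + 4·e^(−3.1062) + 1·e^(−4.7024) = 2.0000 + 0.17908 + 0.0090735 = 2.1882.
⟨E⟩ = Σ EᵢPᵢ = 0.012689 eV.
S/k_B = ln Z + ⟨E⟩/kT = ln(2.1882) + 0.012689/0.046359 = 0.78308 + 0.27371 = 1.06.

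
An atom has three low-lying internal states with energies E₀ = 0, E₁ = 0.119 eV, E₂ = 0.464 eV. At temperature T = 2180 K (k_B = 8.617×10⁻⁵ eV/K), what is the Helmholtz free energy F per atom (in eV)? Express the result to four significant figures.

k_BT = 8.617×10⁻⁵ × 2180 K = 0.187851 eV.
Eᵢ/kT = 0, 0.633481, 2.47004.
Z = Σ e^(−Eᵢ/kT) = e^(−0) + e^(−0.633481) + e^(−2.47004) = 1.00000 + 0.530741 + 0.0845815 = 1.61532.
F = −kT ln Z = −0.187851 × ln(1.61532) = −0.187851 × 0.479533 = -0.09008 eV.

-0.09008 eV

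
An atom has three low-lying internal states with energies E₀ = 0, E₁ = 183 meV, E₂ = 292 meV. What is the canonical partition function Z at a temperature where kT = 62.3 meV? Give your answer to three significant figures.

Eᵢ/kT = 0, 2.9374, 4.6870.
Z = Σ e^(−Eᵢ/kT) = e^(−0) + e^(−2.9374) + e^(−4.6870) = 1.0000 + 0.053003 + 0.0092143 = 1.0622.

Z = 1.06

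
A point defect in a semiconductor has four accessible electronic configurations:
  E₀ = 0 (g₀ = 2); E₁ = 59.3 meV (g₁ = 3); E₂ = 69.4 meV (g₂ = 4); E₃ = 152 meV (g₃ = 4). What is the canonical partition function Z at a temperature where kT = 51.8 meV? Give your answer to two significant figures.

Z = 4.2

Eᵢ/kT = 0, 1.145, 1.340, 2.934.
Z = Σ gᵢe^(−Eᵢ/kT) = 2·e^(−0) + 3·e^(−1.145) + 4·e^(−1.340) + 4·e^(−2.934) = 2.000 + 0.9547 + 1.047 + 0.2127 = 4.214.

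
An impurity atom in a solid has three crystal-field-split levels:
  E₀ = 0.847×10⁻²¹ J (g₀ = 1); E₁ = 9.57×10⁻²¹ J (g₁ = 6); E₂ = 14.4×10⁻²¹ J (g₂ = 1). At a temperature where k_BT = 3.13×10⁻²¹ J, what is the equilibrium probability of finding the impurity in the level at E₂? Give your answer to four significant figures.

0.009522

Eᵢ/kT = 0.270607, 3.05751, 4.60064.
Z = Σ gᵢe^(−Eᵢ/kT) = 1·e^(−0.270607) + 6·e^(−3.05751) + 1·e^(−4.60064) = 0.762916 + 0.282028 + 0.0100454 = 1.05499.
P₂ = g₂ e^(−E₂/kT) / Z = 0.0100454/1.05499 = 0.009522.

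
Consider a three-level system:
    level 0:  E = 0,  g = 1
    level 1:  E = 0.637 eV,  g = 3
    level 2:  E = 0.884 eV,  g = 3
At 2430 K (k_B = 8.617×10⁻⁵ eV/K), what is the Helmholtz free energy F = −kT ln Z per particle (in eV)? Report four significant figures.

-0.03593 eV

k_BT = 8.617×10⁻⁵ × 2430 K = 0.209393 eV.
Eᵢ/kT = 0, 3.04213, 4.22173.
Z = Σ gᵢe^(−Eᵢ/kT) = 1·e^(−0) + 3·e^(−3.04213) + 3·e^(−4.22173) = 1.00000 + 0.143199 + 0.0440197 = 1.18722.
F = −kT ln Z = −0.209393 × ln(1.18722) = −0.209393 × 0.171614 = -0.03593 eV.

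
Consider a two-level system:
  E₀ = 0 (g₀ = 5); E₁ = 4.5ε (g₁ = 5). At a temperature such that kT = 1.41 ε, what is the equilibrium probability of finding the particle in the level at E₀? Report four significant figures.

0.9605

Eᵢ/kT = 0, 3.19149.
Z = Σ gᵢe^(−Eᵢ/kT) = 5·e^(−0) + 5·e^(−3.19149) = 5.00000 + 0.205553 = 5.20555.
P₀ = g₀ e^(−E₀/kT) / Z = 5.00000/5.20555 = 0.9605.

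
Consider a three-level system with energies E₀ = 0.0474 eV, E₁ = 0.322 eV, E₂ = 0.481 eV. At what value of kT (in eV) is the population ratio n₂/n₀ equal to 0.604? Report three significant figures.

n₂/n₀ = exp[−(E₂−E₀)/kT] = 0.604.
⇒ (E₂−E₀)/kT = ln(1/0.604) = ln(1.6556) = 0.50416.
kT = 0.4336 eV / 0.50416 = 0.860 eV.

0.860 eV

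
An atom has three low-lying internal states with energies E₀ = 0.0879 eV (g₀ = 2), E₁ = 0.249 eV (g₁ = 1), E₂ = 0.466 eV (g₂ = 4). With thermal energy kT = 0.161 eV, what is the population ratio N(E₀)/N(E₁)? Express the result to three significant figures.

5.44

n₀/n₁ = (g₀/g₁) exp[−(E₀−E₁)/kT] = (2/1) × exp(−(-0.1611 eV)/(0.161 eV)) = (2/1) × exp(1.0006) = 5.44.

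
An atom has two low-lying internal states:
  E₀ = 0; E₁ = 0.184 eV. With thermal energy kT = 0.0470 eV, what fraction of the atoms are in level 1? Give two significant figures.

Eᵢ/kT = 0, 3.915.
Z = Σ e^(−Eᵢ/kT) = e^(−0) + e^(−3.915) = 1.000 + 0.01994 = 1.020.
P₁ = e^(−E₁/kT) / Z = 0.01994/1.020 = 0.020.

0.020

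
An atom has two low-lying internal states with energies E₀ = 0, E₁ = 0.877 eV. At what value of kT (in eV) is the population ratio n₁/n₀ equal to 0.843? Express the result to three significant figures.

n₁/n₀ = exp[−(E₁−E₀)/kT] = 0.843.
⇒ (E₁−E₀)/kT = ln(1/0.843) = ln(1.1862) = 0.17075.
kT = 0.877 eV / 0.17075 = 5.14 eV.

5.14 eV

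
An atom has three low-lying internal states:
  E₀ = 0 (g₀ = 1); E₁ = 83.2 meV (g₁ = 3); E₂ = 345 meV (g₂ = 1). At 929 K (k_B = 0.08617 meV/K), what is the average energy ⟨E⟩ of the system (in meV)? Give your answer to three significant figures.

44.8 meV

k_BT = 0.08617 × 929 K = 80.052 meV.
Eᵢ/kT = 0, 1.0393, 4.3097.
Z = Σ gᵢe^(−Eᵢ/kT) = 1·e^(−0) + 3·e^(−1.0393) + 1·e^(−4.3097) = 1.0000 + 1.0611 + 0.013438 = 2.0745.
⟨E⟩ = Σ Eᵢ gᵢe^(−Eᵢ/kT) / Z = (0·1.0000 + 83.2·1.0611 + 345·0.013438) / 2.0745 = 44.8 meV.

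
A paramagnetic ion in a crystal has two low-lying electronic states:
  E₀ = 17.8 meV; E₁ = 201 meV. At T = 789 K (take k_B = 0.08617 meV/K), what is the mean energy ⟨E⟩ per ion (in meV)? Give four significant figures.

29.40 meV

k_BT = 0.08617 × 789 K = 67.9881 meV.
Eᵢ/kT = 0.261811, 2.95640.
Z = Σ e^(−Eᵢ/kT) = e^(−0.261811) + e^(−2.95640) = 0.769656 + 0.0520058 = 0.821662.
⟨E⟩ = Σ Eᵢ e^(−Eᵢ/kT) / Z = (17.8·0.769656 + 201·0.0520058) / 0.821662 = 29.40 meV.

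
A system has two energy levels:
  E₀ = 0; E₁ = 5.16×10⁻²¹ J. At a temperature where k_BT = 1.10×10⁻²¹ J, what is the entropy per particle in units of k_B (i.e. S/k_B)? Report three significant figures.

0.0518

Eᵢ/kT = 0, 4.6909.
Z = Σ e^(−Eᵢ/kT) = e^(−0) + e^(−4.6909) = 1.0000 + 0.0091784 = 1.0092.
⟨E⟩ = Σ EᵢPᵢ = 0.046929 ×10⁻²¹ J.
S/k_B = ln Z + ⟨E⟩/kT = ln(1.0092) + 0.046929/1.10 = 0.0091579 + 0.042663 = 0.0518.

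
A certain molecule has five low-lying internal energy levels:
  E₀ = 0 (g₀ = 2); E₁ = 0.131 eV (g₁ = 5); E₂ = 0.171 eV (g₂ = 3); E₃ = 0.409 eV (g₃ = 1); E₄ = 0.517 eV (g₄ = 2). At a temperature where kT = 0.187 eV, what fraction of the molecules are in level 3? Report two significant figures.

0.019

Eᵢ/kT = 0, 0.7005, 0.9144, 2.187, 2.765.
Z = Σ gᵢe^(−Eᵢ/kT) = 2·e^(−0) + 5·e^(−0.7005) + 3·e^(−0.9144) + 1·e^(−2.187) + 2·e^(−2.765) = 2.000 + 2.482 + 1.202 + 0.1123 + 0.1260 = 5.922.
P₃ = g₃ e^(−E₃/kT) / Z = 0.1123/5.922 = 0.019.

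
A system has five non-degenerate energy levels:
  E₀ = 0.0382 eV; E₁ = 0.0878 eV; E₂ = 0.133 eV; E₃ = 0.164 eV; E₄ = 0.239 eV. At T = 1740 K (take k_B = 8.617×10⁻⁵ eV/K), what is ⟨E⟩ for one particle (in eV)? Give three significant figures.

0.104 eV

k_BT = 8.617×10⁻⁵ × 1740 K = 0.14994 eV.
Eᵢ/kT = 0.25477, 0.58557, 0.88702, 1.0938, 1.5940.
Z = Σ e^(−Eᵢ/kT) = e^(−0.25477) + e^(−0.58557) + e^(−0.88702) + e^(−1.0938) + e^(−1.5940) = 0.77509 + 0.55679 + 0.41188 + 0.33494 + 0.20311 = 2.2818.
⟨E⟩ = Σ Eᵢ e^(−Eᵢ/kT) / Z = (0.0382·0.77509 + 0.0878·0.55679 + 0.133·0.41188 + 0.164·0.33494 + 0.239·0.20311) / 2.2818 = 0.104 eV.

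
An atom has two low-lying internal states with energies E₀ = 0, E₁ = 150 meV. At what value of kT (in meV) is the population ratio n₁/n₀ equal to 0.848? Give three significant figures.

n₁/n₀ = exp[−(E₁−E₀)/kT] = 0.848.
⇒ (E₁−E₀)/kT = ln(1/0.848) = ln(1.1792) = 0.16484.
kT = 150 meV / 0.16484 = 910 meV.

910 meV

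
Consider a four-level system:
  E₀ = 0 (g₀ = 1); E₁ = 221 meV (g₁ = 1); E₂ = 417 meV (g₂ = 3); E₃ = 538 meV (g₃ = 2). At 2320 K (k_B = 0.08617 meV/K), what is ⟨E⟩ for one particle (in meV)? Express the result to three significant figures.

164 meV

k_BT = 0.08617 × 2320 K = 199.91 meV.
Eᵢ/kT = 0, 1.1055, 2.0859, 2.6912.
Z = Σ gᵢe^(−Eᵢ/kT) = 1·e^(−0) + 1·e^(−1.1055) + 3·e^(−2.0859) + 2·e^(−2.6912) = 1.0000 + 0.33105 + 0.37259 + 0.13560 = 1.8392.
⟨E⟩ = Σ Eᵢ gᵢe^(−Eᵢ/kT) / Z = (0·1.0000 + 221·0.33105 + 417·0.37259 + 538·0.13560) / 1.8392 = 164 meV.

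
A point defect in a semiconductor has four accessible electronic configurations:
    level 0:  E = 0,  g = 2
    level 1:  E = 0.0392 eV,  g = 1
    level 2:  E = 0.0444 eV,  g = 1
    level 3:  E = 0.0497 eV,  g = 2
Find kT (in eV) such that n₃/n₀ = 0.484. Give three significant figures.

0.0685 eV

n₃/n₀ = (g₃/g₀) exp[−(E₃−E₀)/kT] = 0.484.
⇒ (E₃−E₀)/kT = ln((2/2)/0.484) = ln(2.0661) = 0.72566.
kT = 0.0497 eV / 0.72566 = 0.0685 eV.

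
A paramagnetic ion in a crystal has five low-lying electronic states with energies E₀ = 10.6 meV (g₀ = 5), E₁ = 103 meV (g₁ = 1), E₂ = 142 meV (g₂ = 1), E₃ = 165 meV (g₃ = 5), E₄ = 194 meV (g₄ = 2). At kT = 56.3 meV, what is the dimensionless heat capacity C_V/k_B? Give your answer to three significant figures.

0.667

Eᵢ/kT = 0.18828, 1.8295, 2.5222, 2.9307, 3.4458.
Z = Σ gᵢe^(−Eᵢ/kT) = 5·e^(−0.18828) + 1·e^(−1.8295) + 1·e^(−2.5222) + 5·e^(−2.9307) + 2·e^(−3.4458) = 4.1419 + 0.16049 + 0.080283 + 0.26680 + 0.063758 = 4.7132.
⟨E⟩ = 27.206 meV, ⟨E²⟩ = 2853.7 meV².
C_V/k_B = (⟨E²⟩ − ⟨E⟩²)/(kT)² = (2853.7 − 740.17)/3169.7 = 0.667.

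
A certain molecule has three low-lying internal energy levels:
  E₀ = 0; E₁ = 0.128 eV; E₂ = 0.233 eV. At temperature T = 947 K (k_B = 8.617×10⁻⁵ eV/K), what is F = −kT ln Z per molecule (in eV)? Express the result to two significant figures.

-0.019 eV

k_BT = 8.617×10⁻⁵ × 947 K = 0.08160 eV.
Eᵢ/kT = 0, 1.569, 2.855.
Z = Σ e^(−Eᵢ/kT) = e^(−0) + e^(−1.569) + e^(−2.855) = 1.000 + 0.2083 + 0.05756 = 1.266.
F = −kT ln Z = −0.08160 × ln(1.266) = −0.08160 × 0.2359 = -0.019 eV.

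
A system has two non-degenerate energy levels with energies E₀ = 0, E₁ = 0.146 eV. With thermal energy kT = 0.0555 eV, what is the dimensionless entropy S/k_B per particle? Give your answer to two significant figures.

Eᵢ/kT = 0, 2.631.
Z = Σ e^(−Eᵢ/kT) = e^(−0) + e^(−2.631) = 1.000 + 0.07201 = 1.072.
⟨E⟩ = Σ EᵢPᵢ = 0.009807 eV.
S/k_B = ln Z + ⟨E⟩/kT = ln(1.072) + 0.009807/0.0555 = 0.06953 + 0.1767 = 0.25.

0.25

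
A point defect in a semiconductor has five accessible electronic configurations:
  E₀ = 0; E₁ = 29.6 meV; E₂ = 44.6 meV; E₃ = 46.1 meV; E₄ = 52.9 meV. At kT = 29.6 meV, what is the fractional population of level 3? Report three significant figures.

0.107

Eᵢ/kT = 0, 1.0000, 1.5068, 1.5574, 1.7872.
Z = Σ e^(−Eᵢ/kT) = e^(−0) + e^(−1.0000) + e^(−1.5068) + e^(−1.5574) + e^(−1.7872) = 1.0000 + 0.36788 + 0.22162 + 0.21068 + 0.16743 = 1.9676.
P₃ = e^(−E₃/kT) / Z = 0.21068/1.9676 = 0.107.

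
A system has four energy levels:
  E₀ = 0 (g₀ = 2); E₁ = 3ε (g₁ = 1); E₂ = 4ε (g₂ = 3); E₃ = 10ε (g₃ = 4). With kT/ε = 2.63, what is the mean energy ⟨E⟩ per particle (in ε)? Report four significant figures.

Eᵢ/kT = 0, 1.14068, 1.52091, 3.80228.
Z = Σ gᵢe^(−Eᵢ/kT) = 2·e^(−0) + 1·e^(−1.14068) + 3·e^(−1.52091) + 4·e^(−3.80228) = 2.00000 + 0.319602 + 0.655539 + 0.0892793 = 3.06442.
⟨E⟩ = Σ Eᵢ gᵢe^(−Eᵢ/kT) / Z = (0·2.00000 + 3·0.319602 + 4·0.655539 + 10·0.0892793) / 3.06442 = 1.460 ε.

1.460 ε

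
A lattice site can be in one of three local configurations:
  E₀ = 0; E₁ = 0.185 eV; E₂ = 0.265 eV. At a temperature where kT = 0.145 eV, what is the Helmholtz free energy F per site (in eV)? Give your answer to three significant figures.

-0.0529 eV

Eᵢ/kT = 0, 1.2759, 1.8276.
Z = Σ e^(−Eᵢ/kT) = e^(−0) + e^(−1.2759) + e^(−1.8276) = 1.0000 + 0.27918 + 0.16080 = 1.4400.
F = −kT ln Z = −0.145 × ln(1.4400) = −0.145 × 0.36464 = -0.0529 eV.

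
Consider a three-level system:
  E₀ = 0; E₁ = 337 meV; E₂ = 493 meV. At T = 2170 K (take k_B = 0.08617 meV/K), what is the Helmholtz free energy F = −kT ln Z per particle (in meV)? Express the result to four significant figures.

-39.70 meV

k_BT = 0.08617 × 2170 K = 186.989 meV.
Eᵢ/kT = 0, 1.80225, 2.63652.
Z = Σ e^(−Eᵢ/kT) = e^(−0) + e^(−1.80225) + e^(−2.63652) = 1.00000 + 0.164927 + 0.0716100 = 1.23654.
F = −kT ln Z = −186.989 × ln(1.23654) = −186.989 × 0.212317 = -39.70 meV.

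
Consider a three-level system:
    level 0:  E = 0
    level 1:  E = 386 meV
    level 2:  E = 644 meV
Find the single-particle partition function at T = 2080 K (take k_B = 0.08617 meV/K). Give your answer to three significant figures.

Z = 1.14

k_BT = 0.08617 × 2080 K = 179.23 meV.
Eᵢ/kT = 0, 2.1537, 3.5931.
Z = Σ e^(−Eᵢ/kT) = e^(−0) + e^(−2.1537) + e^(−3.5931) = 1.0000 + 0.11605 + 0.027513 = 1.1436.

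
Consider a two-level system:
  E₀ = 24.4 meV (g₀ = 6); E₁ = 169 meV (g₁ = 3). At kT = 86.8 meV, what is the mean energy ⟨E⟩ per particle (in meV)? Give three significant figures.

Eᵢ/kT = 0.28111, 1.9470.
Z = Σ gᵢe^(−Eᵢ/kT) = 6·e^(−0.28111) + 3·e^(−1.9470) = 4.5297 + 0.42810 = 4.9578.
⟨E⟩ = Σ Eᵢ gᵢe^(−Eᵢ/kT) / Z = (24.4·4.5297 + 169·0.42810) / 4.9578 = 36.9 meV.

36.9 meV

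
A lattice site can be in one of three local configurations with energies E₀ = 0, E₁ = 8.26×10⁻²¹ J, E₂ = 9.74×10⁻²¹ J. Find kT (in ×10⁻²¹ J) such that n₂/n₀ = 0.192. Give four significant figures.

5.902 ×10⁻²¹ J

n₂/n₀ = exp[−(E₂−E₀)/kT] = 0.192.
⇒ (E₂−E₀)/kT = ln(1/0.192) = ln(5.20833) = 1.65026.
kT = 9.74 ×10⁻²¹ J / 1.65026 = 5.902 ×10⁻²¹ J.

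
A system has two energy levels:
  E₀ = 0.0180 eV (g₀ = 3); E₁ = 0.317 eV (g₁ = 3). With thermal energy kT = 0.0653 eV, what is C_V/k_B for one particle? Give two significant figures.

Eᵢ/kT = 0.2757, 4.855.
Z = Σ gᵢe^(−Eᵢ/kT) = 3·e^(−0.2757) + 3·e^(−4.855) = 2.277 + 0.02337 = 2.300.
⟨E⟩ = 0.02104 eV, ⟨E²⟩ = 0.001342 eV².
C_V/k_B = (⟨E²⟩ − ⟨E⟩²)/(kT)² = (0.001342 − 0.0004427)/0.004264 = 0.21.

0.21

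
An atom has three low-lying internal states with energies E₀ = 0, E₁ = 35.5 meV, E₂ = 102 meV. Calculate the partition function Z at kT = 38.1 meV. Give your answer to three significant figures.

Z = 1.46

Eᵢ/kT = 0, 0.93176, 2.6772.
Z = Σ e^(−Eᵢ/kT) = e^(−0) + e^(−0.93176) + e^(−2.6772) = 1.0000 + 0.39386 + 0.068755 = 1.4626.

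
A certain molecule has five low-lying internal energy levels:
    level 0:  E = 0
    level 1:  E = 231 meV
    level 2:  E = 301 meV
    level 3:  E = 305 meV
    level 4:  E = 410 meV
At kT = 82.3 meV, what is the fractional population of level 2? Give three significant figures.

Eᵢ/kT = 0, 2.8068, 3.6574, 3.7060, 4.9818.
Z = Σ e^(−Eᵢ/kT) = e^(−0) + e^(−2.8068) + e^(−3.6574) + e^(−3.7060) + e^(−4.9818) = 1.0000 + 0.060398 + 0.025800 + 0.024576 + 0.0068617 = 1.1176.
P₂ = e^(−E₂/kT) / Z = 0.025800/1.1176 = 0.0231.

0.0231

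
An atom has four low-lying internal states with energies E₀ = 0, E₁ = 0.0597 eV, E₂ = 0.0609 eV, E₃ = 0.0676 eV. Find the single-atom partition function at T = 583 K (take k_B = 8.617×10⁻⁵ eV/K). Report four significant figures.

k_BT = 8.617×10⁻⁵ × 583 K = 0.0502371 eV.
Eᵢ/kT = 0, 1.18836, 1.21225, 1.34562.
Z = Σ e^(−Eᵢ/kT) = e^(−0) + e^(−1.18836) + e^(−1.21225) + e^(−1.34562) = 1.00000 + 0.304721 + 0.297527 + 0.260378 = 1.86263.

Z = 1.863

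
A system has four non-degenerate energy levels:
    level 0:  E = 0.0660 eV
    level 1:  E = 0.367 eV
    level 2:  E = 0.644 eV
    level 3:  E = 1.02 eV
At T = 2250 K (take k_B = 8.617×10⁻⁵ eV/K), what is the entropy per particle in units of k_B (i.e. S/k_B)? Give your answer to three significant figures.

0.645

k_BT = 8.617×10⁻⁵ × 2250 K = 0.19388 eV.
Eᵢ/kT = 0.34042, 1.8929, 3.3216, 5.2610.
Z = Σ e^(−Eᵢ/kT) = e^(−0.34042) + e^(−1.8929) + e^(−3.3216) + e^(−5.2610) = 0.71147 + 0.15063 + 0.036095 + 0.0051901 = 0.90339.
⟨E⟩ = Σ EᵢPᵢ = 0.14476 eV.
S/k_B = ln Z + ⟨E⟩/kT = ln(0.90339) + 0.14476/0.19388 = -0.10160 + 0.74665 = 0.645.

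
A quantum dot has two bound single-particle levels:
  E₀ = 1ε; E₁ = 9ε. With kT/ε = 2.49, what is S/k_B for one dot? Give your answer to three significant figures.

0.164

Eᵢ/kT = 0.40161, 3.6145.
Z = Σ e^(−Eᵢ/kT) = e^(−0.40161) + e^(−3.6145) = 0.66924 + 0.026930 = 0.69617.
⟨E⟩ = Σ EᵢPᵢ = 1.3095 ε.
S/k_B = ln Z + ⟨E⟩/kT = ln(0.69617) + 1.3095/2.49 = -0.36216 + 0.52590 = 0.164.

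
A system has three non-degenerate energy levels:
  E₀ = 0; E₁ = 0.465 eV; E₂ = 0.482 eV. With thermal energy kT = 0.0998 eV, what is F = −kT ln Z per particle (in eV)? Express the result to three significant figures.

Eᵢ/kT = 0, 4.6593, 4.8297.
Z = Σ e^(−Eᵢ/kT) = e^(−0) + e^(−4.6593) + e^(−4.8297) = 1.0000 + 0.0094731 + 0.0079889 = 1.0175.
F = −kT ln Z = −0.0998 × ln(1.0175) = −0.0998 × 0.017349 = -0.00173 eV.

-0.00173 eV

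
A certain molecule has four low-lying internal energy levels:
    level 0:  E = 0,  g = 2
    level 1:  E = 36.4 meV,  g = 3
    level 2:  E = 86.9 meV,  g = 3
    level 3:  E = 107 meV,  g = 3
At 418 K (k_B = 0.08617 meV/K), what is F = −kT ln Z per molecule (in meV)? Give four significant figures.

k_BT = 0.08617 × 418 K = 36.0191 meV.
Eᵢ/kT = 0, 1.01057, 2.41261, 2.97065.
Z = Σ gᵢe^(−Eᵢ/kT) = 2·e^(−0) + 3·e^(−1.01057) + 3·e^(−2.41261) + 3·e^(−2.97065) = 2.00000 + 1.09203 + 0.268744 + 0.153810 = 3.51458.
F = −kT ln Z = −36.0191 × ln(3.51458) = −36.0191 × 1.25692 = -45.27 meV.

-45.27 meV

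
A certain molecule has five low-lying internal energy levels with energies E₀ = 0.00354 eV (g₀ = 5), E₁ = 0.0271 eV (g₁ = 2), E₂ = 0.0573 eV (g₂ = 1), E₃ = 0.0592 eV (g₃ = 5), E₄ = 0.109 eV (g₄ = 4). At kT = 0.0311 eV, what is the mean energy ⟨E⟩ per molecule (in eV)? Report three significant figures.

0.0166 eV

Eᵢ/kT = 0.11383, 0.87138, 1.8424, 1.9035, 3.5048.
Z = Σ gᵢe^(−Eᵢ/kT) = 5·e^(−0.11383) + 2·e^(−0.87138) + 1·e^(−1.8424) + 5·e^(−1.9035) + 4·e^(−3.5048) = 4.4620 + 0.83675 + 0.15844 + 0.74523 + 0.12021 = 6.3226.
⟨E⟩ = Σ Eᵢ gᵢe^(−Eᵢ/kT) / Z = (0.00354·4.4620 + 0.0271·0.83675 + 0.0573·0.15844 + 0.0592·0.74523 + 0.109·0.12021) / 6.3226 = 0.0166 eV.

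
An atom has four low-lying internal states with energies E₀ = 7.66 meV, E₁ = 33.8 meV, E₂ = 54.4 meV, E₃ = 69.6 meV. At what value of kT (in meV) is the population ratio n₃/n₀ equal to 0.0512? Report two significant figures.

n₃/n₀ = exp[−(E₃−E₀)/kT] = 0.0512.
⇒ (E₃−E₀)/kT = ln(1/0.0512) = ln(19.53) = 2.972.
kT = 61.94 meV / 2.972 = 21 meV.

21 meV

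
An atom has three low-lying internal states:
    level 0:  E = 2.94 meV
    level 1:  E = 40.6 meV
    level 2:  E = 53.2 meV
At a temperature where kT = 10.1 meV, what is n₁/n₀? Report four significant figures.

n₁/n₀ = exp[−(E₁−E₀)/kT] = exp(−(37.66 meV)/(10.1 meV)) = exp(-3.72871) = 0.02402.

0.02402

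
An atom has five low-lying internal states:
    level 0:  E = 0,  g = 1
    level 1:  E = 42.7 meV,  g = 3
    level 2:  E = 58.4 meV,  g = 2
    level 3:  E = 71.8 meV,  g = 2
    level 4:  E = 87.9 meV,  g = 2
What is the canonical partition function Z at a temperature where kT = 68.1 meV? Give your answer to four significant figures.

Z = 4.698

Eᵢ/kT = 0, 0.627019, 0.857562, 1.05433, 1.29075.
Z = Σ gᵢe^(−Eᵢ/kT) = 1·e^(−0) + 3·e^(−0.627019) + 2·e^(−0.857562) + 2·e^(−1.05433) + 2·e^(−1.29075) = 1.00000 + 1.60255 + 0.848390 + 0.696852 + 0.550129 = 4.69792.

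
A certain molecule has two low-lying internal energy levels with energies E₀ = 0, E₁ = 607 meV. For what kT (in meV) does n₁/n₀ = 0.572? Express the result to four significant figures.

1087 meV

n₁/n₀ = exp[−(E₁−E₀)/kT] = 0.572.
⇒ (E₁−E₀)/kT = ln(1/0.572) = ln(1.74825) = 0.558615.
kT = 607 meV / 0.558615 = 1087 meV.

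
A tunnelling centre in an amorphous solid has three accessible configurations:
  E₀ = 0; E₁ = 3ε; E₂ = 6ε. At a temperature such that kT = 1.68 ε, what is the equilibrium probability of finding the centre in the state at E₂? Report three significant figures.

0.0235

Eᵢ/kT = 0, 1.7857, 3.5714.
Z = Σ e^(−Eᵢ/kT) = e^(−0) + e^(−1.7857) + e^(−3.5714) = 1.0000 + 0.16768 + 0.028116 = 1.1958.
P₂ = e^(−E₂/kT) / Z = 0.028116/1.1958 = 0.0235.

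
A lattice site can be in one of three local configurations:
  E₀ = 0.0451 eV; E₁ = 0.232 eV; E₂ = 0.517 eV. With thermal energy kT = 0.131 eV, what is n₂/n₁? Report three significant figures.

n₂/n₁ = exp[−(E₂−E₁)/kT] = exp(−(0.285 eV)/(0.131 eV)) = exp(-2.1756) = 0.114.

0.114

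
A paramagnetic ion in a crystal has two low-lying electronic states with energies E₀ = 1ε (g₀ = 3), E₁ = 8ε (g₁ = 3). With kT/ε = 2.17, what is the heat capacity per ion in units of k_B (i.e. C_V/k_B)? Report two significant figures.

Eᵢ/kT = 0.4608, 3.687.
Z = Σ gᵢe^(−Eᵢ/kT) = 3·e^(−0.4608) + 3·e^(−3.687) = 1.892 + 0.07514 = 1.967.
⟨E⟩ = 1.267 ε, ⟨E²⟩ = 3.407 ε².
C_V/k_B = (⟨E²⟩ − ⟨E⟩²)/(kT)² = (3.407 − 1.605)/4.709 = 0.38.

0.38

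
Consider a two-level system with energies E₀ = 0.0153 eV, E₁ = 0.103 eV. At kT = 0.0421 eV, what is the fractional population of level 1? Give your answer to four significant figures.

0.1107

Eᵢ/kT = 0.363420, 2.44656.
Z = Σ e^(−Eᵢ/kT) = e^(−0.363420) + e^(−2.44656) = 0.695294 + 0.0865909 = 0.781885.
P₁ = e^(−E₁/kT) / Z = 0.0865909/0.781885 = 0.1107.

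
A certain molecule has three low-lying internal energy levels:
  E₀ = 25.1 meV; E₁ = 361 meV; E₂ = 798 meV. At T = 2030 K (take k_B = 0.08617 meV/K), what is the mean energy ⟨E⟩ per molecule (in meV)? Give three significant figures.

75.6 meV

k_BT = 0.08617 × 2030 K = 174.93 meV.
Eᵢ/kT = 0.14349, 2.0637, 4.5618.
Z = Σ e^(−Eᵢ/kT) = e^(−0.14349) + e^(−2.0637) + e^(−4.5618) = 0.86633 + 0.12698 + 0.010443 = 1.0038.
⟨E⟩ = Σ Eᵢ e^(−Eᵢ/kT) / Z = (25.1·0.86633 + 361·0.12698 + 798·0.010443) / 1.0038 = 75.6 meV.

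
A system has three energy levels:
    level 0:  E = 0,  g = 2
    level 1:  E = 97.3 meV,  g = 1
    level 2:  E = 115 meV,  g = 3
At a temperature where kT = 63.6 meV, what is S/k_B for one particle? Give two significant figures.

Eᵢ/kT = 0, 1.530, 1.808.
Z = Σ gᵢe^(−Eᵢ/kT) = 2·e^(−0) + 1·e^(−1.530) + 3·e^(−1.808) = 2.000 + 0.2165 + 0.4919 = 2.708.
⟨E⟩ = Σ EᵢPᵢ = 28.67 meV.
S/k_B = ln Z + ⟨E⟩/kT = ln(2.708) + 28.67/63.6 = 0.9962 + 0.4508 = 1.4.

1.4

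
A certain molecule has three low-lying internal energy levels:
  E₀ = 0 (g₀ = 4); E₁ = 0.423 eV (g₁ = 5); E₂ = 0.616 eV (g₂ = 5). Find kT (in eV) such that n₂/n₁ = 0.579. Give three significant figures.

0.353 eV

n₂/n₁ = (g₂/g₁) exp[−(E₂−E₁)/kT] = 0.579.
⇒ (E₂−E₁)/kT = ln((5/5)/0.579) = ln(1.7271) = 0.54644.
kT = 0.193 eV / 0.54644 = 0.353 eV.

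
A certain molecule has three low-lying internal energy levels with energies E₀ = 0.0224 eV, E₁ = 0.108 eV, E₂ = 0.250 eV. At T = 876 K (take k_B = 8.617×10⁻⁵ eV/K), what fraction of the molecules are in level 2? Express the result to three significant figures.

0.0358

k_BT = 8.617×10⁻⁵ × 876 K = 0.075485 eV.
Eᵢ/kT = 0.29675, 1.4307, 3.3119.
Z = Σ e^(−Eᵢ/kT) = e^(−0.29675) + e^(−1.4307) + e^(−3.3119) = 0.74323 + 0.23914 + 0.036447 = 1.0188.
P₂ = e^(−E₂/kT) / Z = 0.036447/1.0188 = 0.0358.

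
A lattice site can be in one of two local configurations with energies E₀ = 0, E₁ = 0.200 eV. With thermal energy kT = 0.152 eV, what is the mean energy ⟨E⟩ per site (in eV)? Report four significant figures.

Eᵢ/kT = 0, 1.31579.
Z = Σ e^(−Eᵢ/kT) = e^(−0) + e^(−1.31579) = 1.00000 + 0.268262 = 1.26826.
⟨E⟩ = Σ Eᵢ e^(−Eᵢ/kT) / Z = (0·1.00000 + 0.200·0.268262) / 1.26826 = 0.04230 eV.

0.04230 eV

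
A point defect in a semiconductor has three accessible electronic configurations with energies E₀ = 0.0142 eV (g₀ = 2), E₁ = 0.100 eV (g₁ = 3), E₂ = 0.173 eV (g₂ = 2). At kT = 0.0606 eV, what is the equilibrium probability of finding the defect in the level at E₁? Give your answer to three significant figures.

Eᵢ/kT = 0.23432, 1.6502, 2.8548.
Z = Σ gᵢe^(−Eᵢ/kT) = 2·e^(−0.23432) + 3·e^(−1.6502) + 2·e^(−2.8548) = 1.5822 + 0.57603 + 0.11513 = 2.2734.
P₁ = g₁ e^(−E₁/kT) / Z = 0.57603/2.2734 = 0.253.

0.253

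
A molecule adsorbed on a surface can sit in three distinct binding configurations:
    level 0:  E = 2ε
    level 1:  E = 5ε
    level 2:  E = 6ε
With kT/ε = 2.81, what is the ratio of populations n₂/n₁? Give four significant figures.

n₂/n₁ = exp[−(E₂−E₁)/kT] = exp(−(1ε)/(2.81ε)) = exp(-0.355872) = 0.7006.

0.7006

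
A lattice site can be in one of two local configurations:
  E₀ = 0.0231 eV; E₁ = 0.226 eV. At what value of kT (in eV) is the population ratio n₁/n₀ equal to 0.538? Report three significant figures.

0.327 eV

n₁/n₀ = exp[−(E₁−E₀)/kT] = 0.538.
⇒ (E₁−E₀)/kT = ln(1/0.538) = ln(1.8587) = 0.61988.
kT = 0.2029 eV / 0.61988 = 0.327 eV.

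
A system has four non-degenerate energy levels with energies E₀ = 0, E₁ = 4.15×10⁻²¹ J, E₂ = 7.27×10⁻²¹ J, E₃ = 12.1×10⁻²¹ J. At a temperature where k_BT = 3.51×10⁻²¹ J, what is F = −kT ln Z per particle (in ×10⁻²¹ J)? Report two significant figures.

-1.3 ×10⁻²¹ J

Eᵢ/kT = 0, 1.182, 2.071, 3.447.
Z = Σ e^(−Eᵢ/kT) = e^(−0) + e^(−1.182) + e^(−2.071) + e^(−3.447) = 1.000 + 0.3067 + 0.1261 + 0.03184 = 1.465.
F = −kT ln Z = −3.51 × ln(1.465) = −3.51 × 0.3819 = -1.3 ×10⁻²¹ J.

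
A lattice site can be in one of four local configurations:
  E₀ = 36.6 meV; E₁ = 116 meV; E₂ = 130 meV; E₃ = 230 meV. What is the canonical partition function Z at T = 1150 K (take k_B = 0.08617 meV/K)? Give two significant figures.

Z = 1.4

k_BT = 0.08617 × 1150 K = 99.10 meV.
Eᵢ/kT = 0.3693, 1.171, 1.312, 2.321.
Z = Σ e^(−Eᵢ/kT) = e^(−0.3693) + e^(−1.171) + e^(−1.312) + e^(−2.321) = 0.6912 + 0.3101 + 0.2693 + 0.09818 = 1.369.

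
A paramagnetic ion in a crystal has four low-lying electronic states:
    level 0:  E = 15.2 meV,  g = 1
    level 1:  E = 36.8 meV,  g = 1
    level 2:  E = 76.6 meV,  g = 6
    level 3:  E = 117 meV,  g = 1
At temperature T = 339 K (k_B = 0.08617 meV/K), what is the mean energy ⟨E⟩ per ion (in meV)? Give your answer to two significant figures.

41 meV

k_BT = 0.08617 × 339 K = 29.21 meV.
Eᵢ/kT = 0.5204, 1.260, 2.622, 4.005.
Z = Σ gᵢe^(−Eᵢ/kT) = 1·e^(−0.5204) + 1·e^(−1.260) + 6·e^(−2.622) + 1·e^(−4.005) = 0.5943 + 0.2837 + 0.4359 + 0.01822 = 1.332.
⟨E⟩ = Σ Eᵢ gᵢe^(−Eᵢ/kT) / Z = (15.2·0.5943 + 36.8·0.2837 + 76.6·0.4359 + 117·0.01822) / 1.332 = 41 meV.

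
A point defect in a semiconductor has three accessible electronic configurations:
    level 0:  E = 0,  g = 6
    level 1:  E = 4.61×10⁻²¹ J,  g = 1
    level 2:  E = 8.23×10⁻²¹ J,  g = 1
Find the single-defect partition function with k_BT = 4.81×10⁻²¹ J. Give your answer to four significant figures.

Z = 6.564

Eᵢ/kT = 0, 0.958420, 1.71102.
Z = Σ gᵢe^(−Eᵢ/kT) = 6·e^(−0) + 1·e^(−0.958420) + 1·e^(−1.71102) = 6.00000 + 0.383498 + 0.180681 = 6.56418.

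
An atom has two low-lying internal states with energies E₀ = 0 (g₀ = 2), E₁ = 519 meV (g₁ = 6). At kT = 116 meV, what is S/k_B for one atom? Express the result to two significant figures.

Eᵢ/kT = 0, 4.474.
Z = Σ gᵢe^(−Eᵢ/kT) = 2·e^(−0) + 6·e^(−4.474) = 2.000 + 0.06841 = 2.068.
⟨E⟩ = Σ EᵢPᵢ = 17.17 meV.
S/k_B = ln Z + ⟨E⟩/kT = ln(2.068) + 17.17/116 = 0.7266 + 0.1480 = 0.87.

0.87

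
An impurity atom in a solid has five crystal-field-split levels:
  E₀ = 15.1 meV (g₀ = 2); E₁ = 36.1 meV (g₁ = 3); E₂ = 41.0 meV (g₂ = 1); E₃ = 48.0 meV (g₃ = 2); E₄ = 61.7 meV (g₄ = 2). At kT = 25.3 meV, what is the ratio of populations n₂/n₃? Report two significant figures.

n₂/n₃ = (g₂/g₃) exp[−(E₂−E₃)/kT] = (1/2) × exp(−(-7.0 meV)/(25.3 meV)) = (1/2) × exp(0.2767) = 0.66.

0.66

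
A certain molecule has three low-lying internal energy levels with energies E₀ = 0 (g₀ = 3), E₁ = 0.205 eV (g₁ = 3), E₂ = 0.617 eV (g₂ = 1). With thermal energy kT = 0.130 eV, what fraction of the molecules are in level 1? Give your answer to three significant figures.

Eᵢ/kT = 0, 1.5769, 4.7462.
Z = Σ gᵢe^(−Eᵢ/kT) = 3·e^(−0) + 3·e^(−1.5769) + 1·e^(−4.7462) = 3.0000 + 0.61984 + 0.0086846 = 3.6285.
P₁ = g₁ e^(−E₁/kT) / Z = 0.61984/3.6285 = 0.171.

0.171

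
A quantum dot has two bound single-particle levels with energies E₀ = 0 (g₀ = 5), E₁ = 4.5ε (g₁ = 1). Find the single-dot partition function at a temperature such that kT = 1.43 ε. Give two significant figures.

Eᵢ/kT = 0, 3.147.
Z = Σ gᵢe^(−Eᵢ/kT) = 5·e^(−0) + 1·e^(−3.147) = 5.000 + 0.04298 = 5.043.

Z = 5.0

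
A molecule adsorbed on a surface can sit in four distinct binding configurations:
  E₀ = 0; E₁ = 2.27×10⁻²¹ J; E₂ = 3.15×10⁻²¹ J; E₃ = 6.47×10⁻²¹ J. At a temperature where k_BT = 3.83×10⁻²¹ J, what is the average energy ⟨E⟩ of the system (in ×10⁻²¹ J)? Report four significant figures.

1.761 ×10⁻²¹ J

Eᵢ/kT = 0, 0.592689, 0.822454, 1.68930.
Z = Σ e^(−Eᵢ/kT) = e^(−0) + e^(−0.592689) + e^(−0.822454) + e^(−1.68930) = 1.00000 + 0.552839 + 0.439352 + 0.184649 = 2.17684.
⟨E⟩ = Σ Eᵢ e^(−Eᵢ/kT) / Z = (0·1.00000 + 2.27·0.552839 + 3.15·0.439352 + 6.47·0.184649) / 2.17684 = 1.761 ×10⁻²¹ J.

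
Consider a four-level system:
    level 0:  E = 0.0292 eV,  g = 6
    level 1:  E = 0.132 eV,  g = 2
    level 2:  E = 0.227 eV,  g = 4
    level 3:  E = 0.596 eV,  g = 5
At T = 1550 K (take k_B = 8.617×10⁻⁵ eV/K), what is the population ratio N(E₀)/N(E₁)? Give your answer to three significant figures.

6.48

k_BT = 8.617×10⁻⁵ × 1550 K = 0.13356 eV.
n₀/n₁ = (g₀/g₁) exp[−(E₀−E₁)/kT] = (6/2) × exp(−(-0.1028 eV)/(0.13356 eV)) = (6/2) × exp(0.76969) = 6.48.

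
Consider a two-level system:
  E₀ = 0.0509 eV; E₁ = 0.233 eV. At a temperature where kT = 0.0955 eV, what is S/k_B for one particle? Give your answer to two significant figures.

0.39

Eᵢ/kT = 0.5330, 2.440.
Z = Σ e^(−Eᵢ/kT) = e^(−0.5330) + e^(−2.440) = 0.5868 + 0.08716 = 0.6740.
⟨E⟩ = Σ EᵢPᵢ = 0.07445 eV.
S/k_B = ln Z + ⟨E⟩/kT = ln(0.6740) + 0.07445/0.0955 = -0.3945 + 0.7796 = 0.39.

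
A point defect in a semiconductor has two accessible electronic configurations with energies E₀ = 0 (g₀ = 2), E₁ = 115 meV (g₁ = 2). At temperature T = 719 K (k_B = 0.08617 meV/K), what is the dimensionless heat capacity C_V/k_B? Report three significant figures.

k_BT = 0.08617 × 719 K = 61.956 meV.
Eᵢ/kT = 0, 1.8562.
Z = Σ gᵢe^(−Eᵢ/kT) = 2·e^(−0) + 2·e^(−1.8562) = 2.0000 + 0.31253 = 2.3125.
⟨E⟩ = 15.542 meV, ⟨E²⟩ = 1787.3 meV².
C_V/k_B = (⟨E²⟩ − ⟨E⟩²)/(kT)² = (1787.3 − 241.55)/3838.5 = 0.403.

0.403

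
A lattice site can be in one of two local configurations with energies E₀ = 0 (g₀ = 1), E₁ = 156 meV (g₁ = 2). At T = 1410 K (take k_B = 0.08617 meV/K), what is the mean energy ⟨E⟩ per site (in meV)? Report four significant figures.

55.61 meV

k_BT = 0.08617 × 1410 K = 121.500 meV.
Eᵢ/kT = 0, 1.28395.
Z = Σ gᵢe^(−Eᵢ/kT) = 1·e^(−0) + 2·e^(−1.28395) = 1.00000 + 0.553882 = 1.55388.
⟨E⟩ = Σ Eᵢ gᵢe^(−Eᵢ/kT) / Z = (0·1.00000 + 156·0.553882) / 1.55388 = 55.61 meV.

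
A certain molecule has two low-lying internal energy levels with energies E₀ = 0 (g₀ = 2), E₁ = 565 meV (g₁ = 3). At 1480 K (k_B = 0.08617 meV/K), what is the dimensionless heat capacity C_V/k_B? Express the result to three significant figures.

0.338

k_BT = 0.08617 × 1480 K = 127.53 meV.
Eᵢ/kT = 0, 4.4303.
Z = Σ gᵢe^(−Eᵢ/kT) = 2·e^(−0) + 3·e^(−4.4303) = 2.0000 + 0.035733 = 2.0357.
⟨E⟩ = 9.9175 meV, ⟨E²⟩ = 5603.4 meV².
C_V/k_B = (⟨E²⟩ − ⟨E⟩²)/(kT)² = (5603.4 − 98.357)/16264 = 0.338.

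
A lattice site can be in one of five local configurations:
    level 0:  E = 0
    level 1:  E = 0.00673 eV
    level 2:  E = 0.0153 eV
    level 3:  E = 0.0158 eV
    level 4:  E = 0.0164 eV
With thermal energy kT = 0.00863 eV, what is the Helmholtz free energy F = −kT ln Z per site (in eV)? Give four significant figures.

Eᵢ/kT = 0, 0.779838, 1.77289, 1.83082, 1.90035.
Z = Σ e^(−Eᵢ/kT) = e^(−0) + e^(−0.779838) + e^(−1.77289) + e^(−1.83082) + e^(−1.90035) = 1.00000 + 0.458480 + 0.169841 + 0.160282 + 0.149516 = 1.93812.
F = −kT ln Z = −0.00863 × ln(1.93812) = −0.00863 × 0.661718 = -0.005711 eV.

-0.005711 eV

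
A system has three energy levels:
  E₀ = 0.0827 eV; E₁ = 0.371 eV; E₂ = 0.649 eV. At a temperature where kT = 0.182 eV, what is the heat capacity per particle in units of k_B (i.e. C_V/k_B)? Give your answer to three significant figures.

0.619

Eᵢ/kT = 0.45440, 2.0385, 3.5659.
Z = Σ e^(−Eᵢ/kT) = e^(−0.45440) + e^(−2.0385) + e^(−3.5659) = 0.63483 + 0.13022 + 0.028272 = 0.79332.
⟨E⟩ = 0.15020 eV, ⟨E²⟩ = 0.043077 eV².
C_V/k_B = (⟨E²⟩ − ⟨E⟩²)/(kT)² = (0.043077 − 0.022560)/0.033124 = 0.619.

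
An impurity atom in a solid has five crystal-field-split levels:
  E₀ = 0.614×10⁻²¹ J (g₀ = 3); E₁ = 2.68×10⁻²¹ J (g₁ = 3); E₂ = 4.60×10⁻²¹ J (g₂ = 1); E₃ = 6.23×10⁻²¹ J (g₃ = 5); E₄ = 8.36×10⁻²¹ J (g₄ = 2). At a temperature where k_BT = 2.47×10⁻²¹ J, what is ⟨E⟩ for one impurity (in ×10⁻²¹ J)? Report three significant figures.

1.99 ×10⁻²¹ J

Eᵢ/kT = 0.24858, 1.0850, 1.8623, 2.5223, 3.3846.
Z = Σ gᵢe^(−Eᵢ/kT) = 3·e^(−0.24858) + 3·e^(−1.0850) + 1·e^(−1.8623) + 5·e^(−2.5223) + 2·e^(−3.3846) = 2.3397 + 1.0137 + 0.15531 + 0.40137 + 0.067782 = 3.9779.
⟨E⟩ = Σ Eᵢ gᵢe^(−Eᵢ/kT) / Z = (0.614·2.3397 + 2.68·1.0137 + 4.60·0.15531 + 6.23·0.40137 + 8.36·0.067782) / 3.9779 = 1.99 ×10⁻²¹ J.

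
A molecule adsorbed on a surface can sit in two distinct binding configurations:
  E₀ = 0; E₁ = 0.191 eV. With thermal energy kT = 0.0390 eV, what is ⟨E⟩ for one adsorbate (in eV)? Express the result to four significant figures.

Eᵢ/kT = 0, 4.89744.
Z = Σ e^(−Eᵢ/kT) = e^(−0) + e^(−4.89744) = 1.00000 + 0.00746567 = 1.00747.
⟨E⟩ = Σ Eᵢ e^(−Eᵢ/kT) / Z = (0·1.00000 + 0.191·0.00746567) / 1.00747 = 0.001415 eV.

0.001415 eV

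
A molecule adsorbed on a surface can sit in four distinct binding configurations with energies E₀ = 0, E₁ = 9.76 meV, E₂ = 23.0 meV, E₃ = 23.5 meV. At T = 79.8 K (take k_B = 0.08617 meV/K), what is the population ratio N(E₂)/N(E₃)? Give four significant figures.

k_BT = 0.08617 × 79.8 K = 6.87637 meV.
n₂/n₃ = exp[−(E₂−E₃)/kT] = exp(−(-0.5 meV)/(6.87637 meV)) = exp(0.0727128) = 1.075.

1.075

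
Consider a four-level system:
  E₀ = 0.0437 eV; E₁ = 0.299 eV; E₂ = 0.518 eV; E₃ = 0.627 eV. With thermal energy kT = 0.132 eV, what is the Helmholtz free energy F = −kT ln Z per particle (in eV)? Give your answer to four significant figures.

0.02139 eV

Eᵢ/kT = 0.331061, 2.26515, 3.92424, 4.75000.
Z = Σ e^(−Eᵢ/kT) = e^(−0.331061) + e^(−2.26515) + e^(−3.92424) + e^(−4.75000) = 0.718161 + 0.103814 + 0.0197571 + 0.00865170 = 0.850384.
F = −kT ln Z = −0.132 × ln(0.850384) = −0.132 × -0.162067 = 0.02139 eV.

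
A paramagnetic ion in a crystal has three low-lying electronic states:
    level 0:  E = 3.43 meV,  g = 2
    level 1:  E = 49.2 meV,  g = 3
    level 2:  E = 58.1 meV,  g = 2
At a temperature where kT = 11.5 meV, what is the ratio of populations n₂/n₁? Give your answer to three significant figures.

n₂/n₁ = (g₂/g₁) exp[−(E₂−E₁)/kT] = (2/3) × exp(−(8.9 meV)/(11.5 meV)) = (2/3) × exp(-0.77391) = 0.307.

0.307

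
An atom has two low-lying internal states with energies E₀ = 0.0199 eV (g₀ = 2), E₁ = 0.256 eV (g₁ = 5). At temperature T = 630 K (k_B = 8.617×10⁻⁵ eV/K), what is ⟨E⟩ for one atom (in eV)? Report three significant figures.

k_BT = 8.617×10⁻⁵ × 630 K = 0.054287 eV.
Eᵢ/kT = 0.36657, 4.7157.
Z = Σ gᵢe^(−Eᵢ/kT) = 2·e^(−0.36657) + 5·e^(−4.7157) = 1.3862 + 0.044768 = 1.4310.
⟨E⟩ = Σ Eᵢ gᵢe^(−Eᵢ/kT) / Z = (0.0199·1.3862 + 0.256·0.044768) / 1.4310 = 0.0273 eV.

0.0273 eV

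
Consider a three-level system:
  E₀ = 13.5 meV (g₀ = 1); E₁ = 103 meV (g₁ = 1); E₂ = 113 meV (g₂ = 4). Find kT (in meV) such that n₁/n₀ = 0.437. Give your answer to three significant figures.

108 meV

n₁/n₀ = (g₁/g₀) exp[−(E₁−E₀)/kT] = 0.437.
⇒ (E₁−E₀)/kT = ln((1/1)/0.437) = ln(2.2883) = 0.82781.
kT = 89.5 meV / 0.82781 = 108 meV.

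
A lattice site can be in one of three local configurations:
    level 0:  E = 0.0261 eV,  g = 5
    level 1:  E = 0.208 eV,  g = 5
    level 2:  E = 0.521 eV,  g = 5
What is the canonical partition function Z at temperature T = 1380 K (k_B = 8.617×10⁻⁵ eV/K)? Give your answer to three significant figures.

Z = 4.95

k_BT = 8.617×10⁻⁵ × 1380 K = 0.11891 eV.
Eᵢ/kT = 0.21949, 1.7492, 4.3815.
Z = Σ gᵢe^(−Eᵢ/kT) = 5·e^(−0.21949) + 5·e^(−1.7492) + 5·e^(−4.3815) = 4.0146 + 0.86957 + 0.062533 = 4.9467.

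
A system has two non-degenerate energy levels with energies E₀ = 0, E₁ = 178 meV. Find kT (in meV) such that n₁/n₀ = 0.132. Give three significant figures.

n₁/n₀ = exp[−(E₁−E₀)/kT] = 0.132.
⇒ (E₁−E₀)/kT = ln(1/0.132) = ln(7.5758) = 2.0250.
kT = 178 meV / 2.0250 = 87.9 meV.

87.9 meV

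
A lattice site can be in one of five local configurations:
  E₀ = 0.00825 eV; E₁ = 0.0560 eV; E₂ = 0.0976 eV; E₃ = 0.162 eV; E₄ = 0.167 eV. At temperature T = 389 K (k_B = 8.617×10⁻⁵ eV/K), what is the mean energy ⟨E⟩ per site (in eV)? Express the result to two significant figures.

k_BT = 8.617×10⁻⁵ × 389 K = 0.03352 eV.
Eᵢ/kT = 0.2461, 1.671, 2.912, 4.833, 4.982.
Z = Σ e^(−Eᵢ/kT) = e^(−0.2461) + e^(−1.671) + e^(−2.912) + e^(−4.833) + e^(−4.982) = 0.7818 + 0.1881 + 0.05437 + 0.007963 + 0.006860 = 1.039.
⟨E⟩ = Σ Eᵢ e^(−Eᵢ/kT) / Z = (0.00825·0.7818 + 0.0560·0.1881 + 0.0976·0.05437 + 0.162·0.007963 + 0.167·0.006860) / 1.039 = 0.024 eV.

0.024 eV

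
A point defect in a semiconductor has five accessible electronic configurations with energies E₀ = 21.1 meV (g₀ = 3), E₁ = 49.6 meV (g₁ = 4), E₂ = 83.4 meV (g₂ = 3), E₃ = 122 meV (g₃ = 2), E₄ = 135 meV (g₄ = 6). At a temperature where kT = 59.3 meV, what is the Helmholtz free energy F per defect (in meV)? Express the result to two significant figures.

Eᵢ/kT = 0.3558, 0.8364, 1.406, 2.057, 2.277.
Z = Σ gᵢe^(−Eᵢ/kT) = 3·e^(−0.3558) + 4·e^(−0.8364) + 3·e^(−1.406) + 2·e^(−2.057) + 6·e^(−2.277) = 2.102 + 1.733 + 0.7354 + 0.2557 + 0.6155 = 5.442.
F = −kT ln Z = −59.3 × ln(5.442) = −59.3 × 1.694 = -100 meV.

-100 meV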